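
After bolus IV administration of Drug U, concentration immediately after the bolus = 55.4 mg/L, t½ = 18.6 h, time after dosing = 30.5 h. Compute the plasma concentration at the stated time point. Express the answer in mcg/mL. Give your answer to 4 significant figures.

k = ln2 / t½ = 0.693147 / 18.6 = 0.03727 h⁻¹
C = C₀ · e^(−k·t) = 55.40 × e^(−0.03727 × 30.5)
  = 55.40 × 0.3209 = 17.78 mg/L
(17.78 mg/L = 17.78 mcg/mL)

17.78 mcg/mL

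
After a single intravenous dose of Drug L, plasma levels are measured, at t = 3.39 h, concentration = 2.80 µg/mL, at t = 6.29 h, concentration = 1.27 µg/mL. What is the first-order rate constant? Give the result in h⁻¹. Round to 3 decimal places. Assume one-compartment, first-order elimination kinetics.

0.273 h⁻¹

k = ln(C₁/C₂) / (t₂ − t₁) = ln(2.80/1.27) / (6.29 − 3.39)
  = 0.7906 / 2.900 = 0.2726 h⁻¹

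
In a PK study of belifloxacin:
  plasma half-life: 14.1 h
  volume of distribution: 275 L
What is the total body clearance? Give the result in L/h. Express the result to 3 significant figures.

13.5 L/h

k = ln2 / t½ = 0.693147 / 14.1 = 0.04916 h⁻¹
CL = k × Vd = 0.04916 × 275 = 13.52 L/h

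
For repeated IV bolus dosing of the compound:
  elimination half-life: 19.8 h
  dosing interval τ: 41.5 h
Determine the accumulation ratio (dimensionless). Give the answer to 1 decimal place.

k = ln2 / t½ = 0.693147 / 19.8 = 0.03501 h⁻¹
e^(−kτ) = e^(−0.03501 × 41.5) = 0.2339
Accumulation ratio R = 1 / (1 − e^(−kτ)) = 1 / (1 − 0.2339) = 1.305

1.3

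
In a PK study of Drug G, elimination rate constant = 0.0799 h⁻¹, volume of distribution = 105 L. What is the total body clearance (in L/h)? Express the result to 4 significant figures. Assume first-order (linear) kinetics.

8.390 L/h

CL = k × Vd = 0.0799 × 105 = 8.390 L/h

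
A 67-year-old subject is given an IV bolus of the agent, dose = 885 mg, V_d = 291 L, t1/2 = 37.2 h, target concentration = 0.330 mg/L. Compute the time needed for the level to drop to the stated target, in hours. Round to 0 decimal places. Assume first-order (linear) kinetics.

C₀ = Dose / Vd = 885.0 / 291 = 3.041 mg/L
k = ln2 / t½ = 0.693147 / 37.2 = 0.01863 h⁻¹
t = ln(C₀ / C) / k = ln(3.041 / 0.330) / 0.01863
  = ln(9.215) / 0.01863 = 2.221 / 0.01863 = 119.2 h

119 h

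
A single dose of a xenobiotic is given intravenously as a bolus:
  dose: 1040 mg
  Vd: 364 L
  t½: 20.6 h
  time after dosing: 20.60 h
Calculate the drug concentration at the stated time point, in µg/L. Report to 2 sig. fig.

C₀ = Dose / Vd = 1040 / 364 = 2.857 mg/L
k = ln2 / t½ = 0.693147 / 20.6 = 0.03365 h⁻¹
t / t½ = 20.60 / 20.6 = 1 half-lives
C = C₀ × (1/2)^1 = 2.857 × 0.5000 = 1.429 mg/L
Convert: 1.429 mg/L × 1000 = 1429 µg/L

1400 µg/L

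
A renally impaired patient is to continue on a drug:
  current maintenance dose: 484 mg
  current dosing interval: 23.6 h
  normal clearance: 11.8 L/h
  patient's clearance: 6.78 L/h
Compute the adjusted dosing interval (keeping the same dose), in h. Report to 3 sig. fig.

To keep the same average steady-state level, dosing rate must scale with clearance.
CL ratio = 6.78 / 11.8 = 0.5746
New interval (same dose) = 23.6 / 0.5746 = 41.07 h

41.1 h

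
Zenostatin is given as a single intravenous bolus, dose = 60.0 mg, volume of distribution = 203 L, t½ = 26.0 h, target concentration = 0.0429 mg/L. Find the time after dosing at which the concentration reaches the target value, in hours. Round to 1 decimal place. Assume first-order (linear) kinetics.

C₀ = Dose / Vd = 60.00 / 203 = 0.2956 mg/L
k = ln2 / t½ = 0.693147 / 26.0 = 0.02666 h⁻¹
t = ln(C₀ / C) / k = ln(0.2956 / 0.0429) / 0.02666
  = ln(6.890) / 0.02666 = 1.930 / 0.02666 = 72.39 h

72.4 h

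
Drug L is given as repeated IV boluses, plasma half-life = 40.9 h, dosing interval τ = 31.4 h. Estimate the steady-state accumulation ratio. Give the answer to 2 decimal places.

2.42

k = ln2 / t½ = 0.693147 / 40.9 = 0.01695 h⁻¹
e^(−kτ) = e^(−0.01695 × 31.4) = 0.5873
Accumulation ratio R = 1 / (1 − e^(−kτ)) = 1 / (1 − 0.5873) = 2.423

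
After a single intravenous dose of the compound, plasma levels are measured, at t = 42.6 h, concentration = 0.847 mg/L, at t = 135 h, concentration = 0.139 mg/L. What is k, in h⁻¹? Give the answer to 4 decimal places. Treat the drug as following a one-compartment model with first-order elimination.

k = ln(C₁/C₂) / (t₂ − t₁) = ln(0.847/0.139) / (135 − 42.6)
  = 1.807 / 92.40 = 0.01956 h⁻¹

0.0196 h⁻¹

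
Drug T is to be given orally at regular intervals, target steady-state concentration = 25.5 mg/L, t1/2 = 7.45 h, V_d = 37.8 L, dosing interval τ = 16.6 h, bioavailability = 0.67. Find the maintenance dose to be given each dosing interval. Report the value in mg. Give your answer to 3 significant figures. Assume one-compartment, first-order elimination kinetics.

k = ln2 / t½ = 0.693147 / 7.45 = 0.09304 h⁻¹
CL = k × Vd = 0.09304 × 37.8 = 3.517 L/h
At steady state, F × (Dose/τ) = Css × CL.
Dose = Css × CL × τ / F = 25.5 × 3.517 × 16.6 / 0.67 = 2222 mg

2220 mg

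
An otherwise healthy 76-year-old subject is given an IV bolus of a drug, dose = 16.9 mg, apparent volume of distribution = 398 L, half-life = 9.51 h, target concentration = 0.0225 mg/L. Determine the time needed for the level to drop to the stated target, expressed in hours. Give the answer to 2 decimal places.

8.71 h

C₀ = Dose / Vd = 16.90 / 398 = 0.04246 mg/L
k = ln2 / t½ = 0.693147 / 9.51 = 0.07289 h⁻¹
t = ln(C₀ / C) / k = ln(0.04246 / 0.0225) / 0.07289
  = ln(1.887) / 0.07289 = 0.6350 / 0.07289 = 8.712 h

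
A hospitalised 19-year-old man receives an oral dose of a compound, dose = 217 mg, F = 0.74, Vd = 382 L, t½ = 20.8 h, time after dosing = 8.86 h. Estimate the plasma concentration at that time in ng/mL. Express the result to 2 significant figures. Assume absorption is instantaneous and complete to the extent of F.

310 ng/mL

Amount reaching circulation = F × Dose = 0.74 × 217.0 = 160.6 mg
C₀ = F·Dose / Vd = 160.6 / 382 = 0.4204 mg/L
k = ln2 / t½ = 0.693147 / 20.8 = 0.03332 h⁻¹
C = C₀ · e^(−k·t) = 0.4204 × e^(−0.03332 × 8.86)
  = 0.4204 × 0.7444 = 0.3129 mg/L
Convert: 0.3129 mg/L × 1000 = 312.9 ng/mL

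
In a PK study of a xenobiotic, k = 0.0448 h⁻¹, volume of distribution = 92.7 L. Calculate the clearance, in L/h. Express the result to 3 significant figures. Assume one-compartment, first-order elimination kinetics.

4.15 L/h

CL = k × Vd = 0.0448 × 92.7 = 4.153 L/h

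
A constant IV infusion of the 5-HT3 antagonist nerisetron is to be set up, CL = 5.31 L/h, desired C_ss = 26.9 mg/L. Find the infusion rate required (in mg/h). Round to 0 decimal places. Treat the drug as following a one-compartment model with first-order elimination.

At steady state, infusion rate R₀ = Css × CL = 26.9 × 5.310 = 142.8 mg/h

143 mg/h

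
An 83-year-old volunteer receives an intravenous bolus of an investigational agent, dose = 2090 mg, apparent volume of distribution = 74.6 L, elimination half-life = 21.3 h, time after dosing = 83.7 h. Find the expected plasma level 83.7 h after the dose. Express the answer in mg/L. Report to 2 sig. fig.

C₀ = Dose / Vd = 2090 / 74.6 = 28.02 mg/L
k = ln2 / t½ = 0.693147 / 21.3 = 0.03254 h⁻¹
C = C₀ · e^(−k·t) = 28.02 × e^(−0.03254 × 83.7)
  = 28.02 × 0.06564 = 1.839 mg/L

1.8 mg/L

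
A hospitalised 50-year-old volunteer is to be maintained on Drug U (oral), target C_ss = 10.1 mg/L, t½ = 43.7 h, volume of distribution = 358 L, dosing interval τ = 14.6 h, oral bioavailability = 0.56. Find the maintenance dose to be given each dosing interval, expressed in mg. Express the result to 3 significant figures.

k = ln2 / t½ = 0.693147 / 43.7 = 0.01586 h⁻¹
CL = k × Vd = 0.01586 × 358 = 5.678 L/h
At steady state, F × (Dose/τ) = Css × CL.
Dose = Css × CL × τ / F = 10.1 × 5.678 × 14.6 / 0.56 = 1495 mg

1500 mg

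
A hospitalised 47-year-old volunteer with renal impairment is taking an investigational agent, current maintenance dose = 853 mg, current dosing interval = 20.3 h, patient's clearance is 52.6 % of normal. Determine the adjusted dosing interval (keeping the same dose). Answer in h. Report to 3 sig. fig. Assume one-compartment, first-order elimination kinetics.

38.6 h

To keep the same average steady-state level, dosing rate must scale with clearance.
CL ratio = 52.6 / 100 = 0.5260
New interval (same dose) = 20.3 / 0.5260 = 38.59 h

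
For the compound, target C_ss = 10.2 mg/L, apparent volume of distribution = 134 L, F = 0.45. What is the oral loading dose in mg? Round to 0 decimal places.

3037 mg

LD = Css × Vd / F = 10.2 × 134 / 0.45 = 3037 mg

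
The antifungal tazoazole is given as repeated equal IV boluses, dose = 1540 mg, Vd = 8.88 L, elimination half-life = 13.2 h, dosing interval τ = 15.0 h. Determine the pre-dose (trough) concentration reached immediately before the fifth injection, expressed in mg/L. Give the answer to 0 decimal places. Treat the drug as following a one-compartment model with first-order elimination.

139 mg/L

C₀ per dose = Dose / Vd = 1540 / 8.88 = 173.4 mg/L
k = ln2 / t½ = 0.693147 / 13.2 = 0.05251 h⁻¹
Fraction remaining after one interval: r = e^(−kτ) = e^(−0.05251 × 15.0) = 0.4549
Before dose 5, 4 doses have been given (aged 1τ, 2τ, 3τ, 4τ).
C_trough = C₀ × (r + r² + … + r^4) = C₀ × r(1−r^4)/(1−r)
        = 173.4 × 0.4549 × (1 − 0.04282) / (1 − 0.4549) = 138.5 mg/L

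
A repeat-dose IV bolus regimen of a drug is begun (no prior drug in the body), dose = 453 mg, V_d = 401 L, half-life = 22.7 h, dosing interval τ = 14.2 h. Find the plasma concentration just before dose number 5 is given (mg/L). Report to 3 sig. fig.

C₀ per dose = Dose / Vd = 453 / 401 = 1.130 mg/L
k = ln2 / t½ = 0.693147 / 22.7 = 0.03054 h⁻¹
Fraction remaining after one interval: r = e^(−kτ) = e^(−0.03054 × 14.2) = 0.6481
Before dose 5, 4 doses have been given (aged 1τ, 2τ, 3τ, 4τ).
C_trough = C₀ × (r + r² + … + r^4) = C₀ × r(1−r^4)/(1−r)
        = 1.130 × 0.6481 × (1 − 0.1764) / (1 − 0.6481) = 1.714 mg/L

1.71 mg/L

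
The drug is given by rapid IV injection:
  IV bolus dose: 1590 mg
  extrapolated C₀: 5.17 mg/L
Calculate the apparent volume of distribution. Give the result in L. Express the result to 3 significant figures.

Vd = Dose / C₀ = 1590 / 5.17 = 307.5 L

308 L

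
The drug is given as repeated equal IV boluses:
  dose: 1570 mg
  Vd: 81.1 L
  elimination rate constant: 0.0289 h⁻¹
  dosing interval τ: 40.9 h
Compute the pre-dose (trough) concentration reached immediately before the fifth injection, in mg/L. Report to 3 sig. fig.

8.49 mg/L

C₀ per dose = Dose / Vd = 1570 / 81.1 = 19.36 mg/L
Fraction remaining after one interval: r = e^(−kτ) = e^(−0.02890 × 40.9) = 0.3067
Before dose 5, 4 doses have been given (aged 1τ, 2τ, 3τ, 4τ).
C_trough = C₀ × (r + r² + … + r^4) = C₀ × r(1−r^4)/(1−r)
        = 19.36 × 0.3067 × (1 − 0.008848) / (1 − 0.3067) = 8.489 mg/L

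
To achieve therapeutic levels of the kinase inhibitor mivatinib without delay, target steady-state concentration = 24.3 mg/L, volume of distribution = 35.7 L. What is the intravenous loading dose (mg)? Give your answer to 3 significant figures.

868 mg

LD = Css × Vd = 24.3 × 35.7 = 867.5 mg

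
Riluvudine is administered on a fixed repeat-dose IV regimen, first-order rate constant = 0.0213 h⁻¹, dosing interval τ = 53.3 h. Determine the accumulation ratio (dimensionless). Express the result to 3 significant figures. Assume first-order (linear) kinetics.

1.47

e^(−kτ) = e^(−0.02130 × 53.3) = 0.3213
Accumulation ratio R = 1 / (1 − e^(−kτ)) = 1 / (1 − 0.3213) = 1.473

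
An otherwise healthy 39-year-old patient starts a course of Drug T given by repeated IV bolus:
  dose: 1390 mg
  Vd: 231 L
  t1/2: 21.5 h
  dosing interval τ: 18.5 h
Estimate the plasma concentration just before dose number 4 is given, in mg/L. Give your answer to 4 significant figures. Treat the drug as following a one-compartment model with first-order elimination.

6.145 mg/L

C₀ per dose = Dose / Vd = 1390 / 231 = 6.017 mg/L
k = ln2 / t½ = 0.693147 / 21.5 = 0.03224 h⁻¹
Fraction remaining after one interval: r = e^(−kτ) = e^(−0.03224 × 18.5) = 0.5508
Before dose 4, 3 doses have been given (aged 1τ, 2τ, 3τ).
C_trough = C₀ × (r + r² + … + r^3) = C₀ × r(1−r^3)/(1−r)
        = 6.017 × 0.5508 × (1 − 0.1671) / (1 − 0.5508) = 6.145 mg/L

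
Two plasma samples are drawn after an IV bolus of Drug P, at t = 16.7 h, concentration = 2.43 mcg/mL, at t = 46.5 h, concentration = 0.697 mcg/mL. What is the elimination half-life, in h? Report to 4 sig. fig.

k = ln(C₁/C₂) / (t₂ − t₁) = ln(2.43/0.697) / (46.5 − 16.7)
  = 1.249 / 29.80 = 0.04191 h⁻¹
t½ = ln2 / k = 0.693147 / 0.04191 = 16.54 h

16.54 h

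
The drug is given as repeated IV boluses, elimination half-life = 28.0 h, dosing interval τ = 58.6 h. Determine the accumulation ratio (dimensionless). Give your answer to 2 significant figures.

k = ln2 / t½ = 0.693147 / 28.0 = 0.02476 h⁻¹
e^(−kτ) = e^(−0.02476 × 58.6) = 0.2344
Accumulation ratio R = 1 / (1 − e^(−kτ)) = 1 / (1 − 0.2344) = 1.306

1.3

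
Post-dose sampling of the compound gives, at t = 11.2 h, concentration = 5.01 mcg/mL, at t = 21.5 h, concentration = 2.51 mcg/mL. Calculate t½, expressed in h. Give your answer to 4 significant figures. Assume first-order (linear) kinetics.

k = ln(C₁/C₂) / (t₂ − t₁) = ln(5.01/2.51) / (21.5 − 11.2)
  = 0.6912 / 10.30 = 0.06711 h⁻¹
t½ = ln2 / k = 0.693147 / 0.06711 = 10.33 h

10.33 h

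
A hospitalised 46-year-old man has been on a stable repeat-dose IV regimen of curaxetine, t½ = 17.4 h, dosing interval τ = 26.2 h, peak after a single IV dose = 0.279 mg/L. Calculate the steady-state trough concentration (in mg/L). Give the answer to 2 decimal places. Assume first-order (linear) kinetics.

0.15 mg/L

k = ln2 / t½ = 0.693147 / 17.4 = 0.03984 h⁻¹
e^(−kτ) = e^(−0.03984 × 26.2) = 0.3521
Accumulation ratio R = 1 / (1 − e^(−kτ)) = 1 / (1 − 0.3521) = 1.543
Steady-state trough = C₀ × R × e^(−kτ) = 0.279 × 1.543 × 0.3521 = 0.1516 mg/L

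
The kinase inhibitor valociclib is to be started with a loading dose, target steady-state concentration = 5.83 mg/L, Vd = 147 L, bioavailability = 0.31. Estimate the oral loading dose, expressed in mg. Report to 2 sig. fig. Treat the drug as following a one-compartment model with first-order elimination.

2800 mg

LD = Css × Vd / F = 5.83 × 147 / 0.31 = 2765 mg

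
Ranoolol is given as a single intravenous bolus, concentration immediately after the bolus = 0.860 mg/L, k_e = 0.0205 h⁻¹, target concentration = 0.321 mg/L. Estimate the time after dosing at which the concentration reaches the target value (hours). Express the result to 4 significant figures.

48.07 h

t = ln(C₀ / C) / k = ln(0.8600 / 0.321) / 0.02050
  = ln(2.679) / 0.02050 = 0.9854 / 0.02050 = 48.07 h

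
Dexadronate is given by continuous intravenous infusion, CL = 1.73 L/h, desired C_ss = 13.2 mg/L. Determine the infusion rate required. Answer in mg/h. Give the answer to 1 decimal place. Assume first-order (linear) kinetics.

At steady state, infusion rate R₀ = Css × CL = 13.2 × 1.730 = 22.84 mg/h

22.8 mg/h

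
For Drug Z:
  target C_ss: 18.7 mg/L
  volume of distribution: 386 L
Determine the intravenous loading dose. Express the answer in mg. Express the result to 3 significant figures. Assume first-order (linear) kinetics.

7220 mg

LD = Css × Vd = 18.7 × 386 = 7218 mg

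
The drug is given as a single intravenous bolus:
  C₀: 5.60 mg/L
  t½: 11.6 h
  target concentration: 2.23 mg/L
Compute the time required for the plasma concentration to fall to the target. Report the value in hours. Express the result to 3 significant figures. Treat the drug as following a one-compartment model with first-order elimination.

15.4 h

k = ln2 / t½ = 0.693147 / 11.6 = 0.05975 h⁻¹
t = ln(C₀ / C) / k = ln(5.600 / 2.23) / 0.05975
  = ln(2.511) / 0.05975 = 0.9207 / 0.05975 = 15.41 h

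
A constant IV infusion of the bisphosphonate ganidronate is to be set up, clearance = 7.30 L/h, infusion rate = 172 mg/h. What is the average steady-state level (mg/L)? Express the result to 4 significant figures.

At steady state Css = R₀ / CL = 172 / 7.300 = 23.56 mg/L

23.56 mg/L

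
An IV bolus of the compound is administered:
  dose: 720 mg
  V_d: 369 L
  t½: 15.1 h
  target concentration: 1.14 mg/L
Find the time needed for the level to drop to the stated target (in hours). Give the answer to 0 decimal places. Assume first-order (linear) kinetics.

C₀ = Dose / Vd = 720.0 / 369 = 1.951 mg/L
k = ln2 / t½ = 0.693147 / 15.1 = 0.04590 h⁻¹
t = ln(C₀ / C) / k = ln(1.951 / 1.14) / 0.04590
  = ln(1.711) / 0.04590 = 0.5371 / 0.04590 = 11.70 h

12 h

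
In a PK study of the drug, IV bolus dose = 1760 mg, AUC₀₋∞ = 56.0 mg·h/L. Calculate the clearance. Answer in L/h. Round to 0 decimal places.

31 L/h

CL = Dose / AUC = 1760 / 56.0 = 31.43 L/h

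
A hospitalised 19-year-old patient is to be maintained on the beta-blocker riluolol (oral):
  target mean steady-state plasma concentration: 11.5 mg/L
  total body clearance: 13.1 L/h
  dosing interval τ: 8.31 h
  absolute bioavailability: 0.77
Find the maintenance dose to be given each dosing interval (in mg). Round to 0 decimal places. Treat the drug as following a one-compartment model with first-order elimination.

1626 mg

At steady state, F × (Dose/τ) = Css × CL.
Dose = Css × CL × τ / F = 11.5 × 13.10 × 8.31 / 0.77 = 1626 mg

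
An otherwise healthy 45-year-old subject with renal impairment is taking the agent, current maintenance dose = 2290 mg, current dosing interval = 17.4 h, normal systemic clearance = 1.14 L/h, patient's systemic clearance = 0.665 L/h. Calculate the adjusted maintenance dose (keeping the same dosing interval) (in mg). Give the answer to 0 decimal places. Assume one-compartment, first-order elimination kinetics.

1336 mg

To keep the same average steady-state level, dosing rate must scale with clearance.
CL ratio = 0.665 / 1.14 = 0.5833
New dose (same interval) = 2290 × 0.5833 = 1336 mg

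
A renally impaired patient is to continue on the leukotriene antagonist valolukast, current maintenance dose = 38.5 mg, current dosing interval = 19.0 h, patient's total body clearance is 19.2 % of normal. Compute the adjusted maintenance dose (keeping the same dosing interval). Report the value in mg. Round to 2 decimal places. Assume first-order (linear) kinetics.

7.39 mg

To keep the same average steady-state level, dosing rate must scale with clearance.
CL ratio = 19.2 / 100 = 0.1920
New dose (same interval) = 38.5 × 0.1920 = 7.392 mg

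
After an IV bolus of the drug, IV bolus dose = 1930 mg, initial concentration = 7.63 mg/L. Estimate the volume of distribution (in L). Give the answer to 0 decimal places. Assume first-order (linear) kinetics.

Vd = Dose / C₀ = 1930 / 7.63 = 252.9 L

253 L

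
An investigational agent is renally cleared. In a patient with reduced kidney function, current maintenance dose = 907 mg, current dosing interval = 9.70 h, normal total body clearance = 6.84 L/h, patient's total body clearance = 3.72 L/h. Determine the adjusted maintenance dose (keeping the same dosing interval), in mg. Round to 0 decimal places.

493 mg

To keep the same average steady-state level, dosing rate must scale with clearance.
CL ratio = 3.72 / 6.84 = 0.5439
New dose (same interval) = 907 × 0.5439 = 493.3 mg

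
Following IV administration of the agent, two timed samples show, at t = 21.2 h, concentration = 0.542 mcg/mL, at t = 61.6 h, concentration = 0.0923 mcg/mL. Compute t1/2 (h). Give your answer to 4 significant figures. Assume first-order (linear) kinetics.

k = ln(C₁/C₂) / (t₂ − t₁) = ln(0.542/0.0923) / (61.6 − 21.2)
  = 1.770 / 40.40 = 0.04381 h⁻¹
t½ = ln2 / k = 0.693147 / 0.04381 = 15.82 h

15.82 h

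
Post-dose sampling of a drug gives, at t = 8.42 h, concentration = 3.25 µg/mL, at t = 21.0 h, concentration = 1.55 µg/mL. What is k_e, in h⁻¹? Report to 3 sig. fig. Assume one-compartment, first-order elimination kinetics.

0.0589 h⁻¹

k = ln(C₁/C₂) / (t₂ − t₁) = ln(3.25/1.55) / (21.0 − 8.42)
  = 0.7404 / 12.58 = 0.05886 h⁻¹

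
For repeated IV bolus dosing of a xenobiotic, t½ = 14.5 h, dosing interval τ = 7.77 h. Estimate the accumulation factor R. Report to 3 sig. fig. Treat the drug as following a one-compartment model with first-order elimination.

3.22

k = ln2 / t½ = 0.693147 / 14.5 = 0.04780 h⁻¹
e^(−kτ) = e^(−0.04780 × 7.77) = 0.6898
Accumulation ratio R = 1 / (1 − e^(−kτ)) = 1 / (1 − 0.6898) = 3.224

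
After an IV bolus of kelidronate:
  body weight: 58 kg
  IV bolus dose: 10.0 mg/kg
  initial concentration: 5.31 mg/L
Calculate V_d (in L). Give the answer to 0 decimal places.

109 L

Dose = 10.0 × 58 = 580.0 mg
Vd = Dose / C₀ = 580.0 / 5.31 = 109.2 L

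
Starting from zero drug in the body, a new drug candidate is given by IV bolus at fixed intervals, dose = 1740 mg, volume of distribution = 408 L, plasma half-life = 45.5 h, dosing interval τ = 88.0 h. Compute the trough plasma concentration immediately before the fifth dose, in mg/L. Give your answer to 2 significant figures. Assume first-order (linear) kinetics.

C₀ per dose = Dose / Vd = 1740 / 408 = 4.265 mg/L
k = ln2 / t½ = 0.693147 / 45.5 = 0.01523 h⁻¹
Fraction remaining after one interval: r = e^(−kτ) = e^(−0.01523 × 88.0) = 0.2618
Before dose 5, 4 doses have been given (aged 1τ, 2τ, 3τ, 4τ).
C_trough = C₀ × (r + r² + … + r^4) = C₀ × r(1−r^4)/(1−r)
        = 4.265 × 0.2618 × (1 − 0.004698) / (1 − 0.2618) = 1.505 mg/L

1.5 mg/L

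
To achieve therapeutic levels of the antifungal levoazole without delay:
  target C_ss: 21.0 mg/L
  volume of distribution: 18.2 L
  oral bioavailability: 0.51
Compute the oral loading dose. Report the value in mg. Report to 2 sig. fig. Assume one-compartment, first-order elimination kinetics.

750 mg

LD = Css × Vd / F = 21.0 × 18.2 / 0.51 = 749.4 mg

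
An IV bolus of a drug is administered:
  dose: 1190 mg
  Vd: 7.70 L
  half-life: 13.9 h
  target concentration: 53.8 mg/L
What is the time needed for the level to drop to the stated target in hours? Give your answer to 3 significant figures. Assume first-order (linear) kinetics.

21.2 h

C₀ = Dose / Vd = 1190 / 7.70 = 154.5 mg/L
k = ln2 / t½ = 0.693147 / 13.9 = 0.04987 h⁻¹
t = ln(C₀ / C) / k = ln(154.5 / 53.8) / 0.04987
  = ln(2.872) / 0.04987 = 1.055 / 0.04987 = 21.16 h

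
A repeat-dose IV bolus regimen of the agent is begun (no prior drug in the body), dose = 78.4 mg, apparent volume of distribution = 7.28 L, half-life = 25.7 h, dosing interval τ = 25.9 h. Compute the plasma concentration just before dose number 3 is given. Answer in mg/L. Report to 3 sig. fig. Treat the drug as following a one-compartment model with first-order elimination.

C₀ per dose = Dose / Vd = 78.4 / 7.28 = 10.77 mg/L
k = ln2 / t½ = 0.693147 / 25.7 = 0.02697 h⁻¹
Fraction remaining after one interval: r = e^(−kτ) = e^(−0.02697 × 25.9) = 0.4973
Before dose 3, 2 doses have been given (aged 1τ, 2τ).
C_trough = C₀ × (r + r²) = 10.77 × (0.4973 + 0.2473) = 8.019 mg/L

8.02 mg/L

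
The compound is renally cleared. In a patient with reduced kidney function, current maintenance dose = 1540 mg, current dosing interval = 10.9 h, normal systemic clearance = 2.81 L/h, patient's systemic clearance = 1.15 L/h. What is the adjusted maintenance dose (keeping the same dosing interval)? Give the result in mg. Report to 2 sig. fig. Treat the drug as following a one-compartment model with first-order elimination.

To keep the same average steady-state level, dosing rate must scale with clearance.
CL ratio = 1.15 / 2.81 = 0.4093
New dose (same interval) = 1540 × 0.4093 = 630.3 mg

630 mg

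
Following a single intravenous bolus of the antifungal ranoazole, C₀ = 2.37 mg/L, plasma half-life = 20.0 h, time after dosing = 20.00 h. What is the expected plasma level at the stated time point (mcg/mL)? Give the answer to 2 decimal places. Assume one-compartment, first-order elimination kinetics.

k = ln2 / t½ = 0.693147 / 20.0 = 0.03466 h⁻¹
t / t½ = 20.00 / 20.0 = 1 half-lives
C = C₀ × (1/2)^1 = 2.370 × 0.5000 = 1.185 mg/L
(1.185 mg/L = 1.185 mcg/mL)

1.19 mcg/mL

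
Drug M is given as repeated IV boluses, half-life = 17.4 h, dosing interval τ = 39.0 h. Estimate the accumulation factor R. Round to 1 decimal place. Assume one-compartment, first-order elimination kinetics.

k = ln2 / t½ = 0.693147 / 17.4 = 0.03984 h⁻¹
e^(−kτ) = e^(−0.03984 × 39.0) = 0.2115
Accumulation ratio R = 1 / (1 − e^(−kτ)) = 1 / (1 − 0.2115) = 1.268

1.3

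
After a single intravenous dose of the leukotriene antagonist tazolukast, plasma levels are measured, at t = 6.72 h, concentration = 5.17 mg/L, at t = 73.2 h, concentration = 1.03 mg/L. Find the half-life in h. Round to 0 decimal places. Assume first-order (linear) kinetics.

29 h

k = ln(C₁/C₂) / (t₂ − t₁) = ln(5.17/1.03) / (73.2 − 6.72)
  = 1.613 / 66.48 = 0.02426 h⁻¹
t½ = ln2 / k = 0.693147 / 0.02426 = 28.57 h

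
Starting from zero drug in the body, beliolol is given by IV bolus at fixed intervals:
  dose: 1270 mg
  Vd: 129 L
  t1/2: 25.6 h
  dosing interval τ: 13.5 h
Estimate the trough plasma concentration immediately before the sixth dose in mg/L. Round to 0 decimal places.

C₀ per dose = Dose / Vd = 1270 / 129 = 9.845 mg/L
k = ln2 / t½ = 0.693147 / 25.6 = 0.02708 h⁻¹
Fraction remaining after one interval: r = e^(−kτ) = e^(−0.02708 × 13.5) = 0.6938
Before dose 6, 5 doses have been given (aged 1τ, 2τ, 3τ, 4τ, 5τ).
C_trough = C₀ × (r + r² + … + r^5) = C₀ × r(1−r^5)/(1−r)
        = 9.845 × 0.6938 × (1 − 0.1608) / (1 − 0.6938) = 18.72 mg/L

19 mg/L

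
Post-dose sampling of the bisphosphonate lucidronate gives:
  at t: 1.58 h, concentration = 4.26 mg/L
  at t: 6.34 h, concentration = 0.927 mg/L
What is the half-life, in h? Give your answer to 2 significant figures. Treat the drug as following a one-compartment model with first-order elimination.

k = ln(C₁/C₂) / (t₂ − t₁) = ln(4.26/0.927) / (6.34 − 1.58)
  = 1.525 / 4.760 = 0.3204 h⁻¹
t½ = ln2 / k = 0.693147 / 0.3204 = 2.163 h

2.2 h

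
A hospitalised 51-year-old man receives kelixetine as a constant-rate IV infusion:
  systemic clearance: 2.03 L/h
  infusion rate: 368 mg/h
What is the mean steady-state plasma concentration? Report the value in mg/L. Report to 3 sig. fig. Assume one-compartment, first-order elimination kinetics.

181 mg/L

At steady state Css = R₀ / CL = 368 / 2.030 = 181.3 mg/L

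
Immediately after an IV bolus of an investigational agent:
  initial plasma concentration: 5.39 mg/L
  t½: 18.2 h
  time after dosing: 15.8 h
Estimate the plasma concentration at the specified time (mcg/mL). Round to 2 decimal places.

k = ln2 / t½ = 0.693147 / 18.2 = 0.03809 h⁻¹
C = C₀ · e^(−k·t) = 5.390 × e^(−0.03809 × 15.8)
  = 5.390 × 0.5478 = 2.953 mg/L
(2.953 mg/L = 2.953 mcg/mL)

2.95 mcg/mL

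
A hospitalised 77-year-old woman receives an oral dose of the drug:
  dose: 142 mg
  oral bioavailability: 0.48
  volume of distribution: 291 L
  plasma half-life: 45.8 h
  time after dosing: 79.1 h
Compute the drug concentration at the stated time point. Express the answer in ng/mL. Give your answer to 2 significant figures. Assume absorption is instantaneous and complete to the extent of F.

71 ng/mL

Amount reaching circulation = F × Dose = 0.48 × 142.0 = 68.16 mg
C₀ = F·Dose / Vd = 68.16 / 291 = 0.2342 mg/L
k = ln2 / t½ = 0.693147 / 45.8 = 0.01513 h⁻¹
C = C₀ · e^(−k·t) = 0.2342 × e^(−0.01513 × 79.1)
  = 0.2342 × 0.3022 = 0.07078 mg/L
Convert: 0.07078 mg/L × 1000 = 70.78 ng/mL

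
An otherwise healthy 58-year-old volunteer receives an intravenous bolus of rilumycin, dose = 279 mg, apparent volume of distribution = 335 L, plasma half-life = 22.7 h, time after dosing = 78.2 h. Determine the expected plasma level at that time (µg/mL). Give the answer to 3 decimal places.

C₀ = Dose / Vd = 279.0 / 335 = 0.8328 mg/L
k = ln2 / t½ = 0.693147 / 22.7 = 0.03054 h⁻¹
C = C₀ · e^(−k·t) = 0.8328 × e^(−0.03054 × 78.2)
  = 0.8328 × 0.09179 = 0.07644 mg/L
(0.07644 mg/L = 0.07644 µg/mL)

0.076 µg/mL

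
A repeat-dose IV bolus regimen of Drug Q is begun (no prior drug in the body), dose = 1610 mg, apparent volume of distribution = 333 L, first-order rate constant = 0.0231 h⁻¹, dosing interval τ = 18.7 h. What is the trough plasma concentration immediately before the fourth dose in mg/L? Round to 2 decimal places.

6.50 mg/L

C₀ per dose = Dose / Vd = 1610 / 333 = 4.835 mg/L
Fraction remaining after one interval: r = e^(−kτ) = e^(−0.02310 × 18.7) = 0.6492
Before dose 4, 3 doses have been given (aged 1τ, 2τ, 3τ).
C_trough = C₀ × (r + r² + … + r^3) = C₀ × r(1−r^3)/(1−r)
        = 4.835 × 0.6492 × (1 − 0.2736) / (1 − 0.6492) = 6.500 mg/L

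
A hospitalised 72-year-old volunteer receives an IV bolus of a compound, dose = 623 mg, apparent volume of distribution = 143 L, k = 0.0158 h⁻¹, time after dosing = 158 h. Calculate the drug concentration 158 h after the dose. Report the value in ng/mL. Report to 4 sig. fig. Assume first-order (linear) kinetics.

358.9 ng/mL

C₀ = Dose / Vd = 623.0 / 143 = 4.357 mg/L
C = C₀ · e^(−k·t) = 4.357 × e^(−0.01580 × 158)
  = 4.357 × 0.08238 = 0.3589 mg/L
Convert: 0.3589 mg/L × 1000 = 358.9 ng/mL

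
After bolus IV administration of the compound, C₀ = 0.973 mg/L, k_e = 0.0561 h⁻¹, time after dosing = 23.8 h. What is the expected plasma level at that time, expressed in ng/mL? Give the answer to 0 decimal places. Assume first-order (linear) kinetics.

C = C₀ · e^(−k·t) = 0.9730 × e^(−0.05610 × 23.8)
  = 0.9730 × 0.2631 = 0.2560 mg/L
Convert: 0.2560 mg/L × 1000 = 256.0 ng/mL

256 ng/mL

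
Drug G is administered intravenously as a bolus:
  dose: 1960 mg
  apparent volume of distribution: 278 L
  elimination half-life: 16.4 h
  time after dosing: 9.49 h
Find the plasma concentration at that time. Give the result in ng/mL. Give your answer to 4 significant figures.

4721 ng/mL

C₀ = Dose / Vd = 1960 / 278 = 7.050 mg/L
k = ln2 / t½ = 0.693147 / 16.4 = 0.04227 h⁻¹
C = C₀ · e^(−k·t) = 7.050 × e^(−0.04227 × 9.49)
  = 7.050 × 0.6696 = 4.721 mg/L
Convert: 4.721 mg/L × 1000 = 4721 ng/mL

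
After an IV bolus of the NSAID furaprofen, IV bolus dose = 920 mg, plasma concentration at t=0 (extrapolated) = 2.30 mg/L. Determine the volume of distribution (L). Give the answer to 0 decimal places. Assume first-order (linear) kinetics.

Vd = Dose / C₀ = 920.0 / 2.30 = 400.0 L

400 L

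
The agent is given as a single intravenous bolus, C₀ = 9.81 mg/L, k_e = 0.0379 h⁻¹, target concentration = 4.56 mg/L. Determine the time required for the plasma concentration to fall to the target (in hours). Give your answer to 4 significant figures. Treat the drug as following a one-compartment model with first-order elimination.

20.21 h

t = ln(C₀ / C) / k = ln(9.810 / 4.56) / 0.03790
  = ln(2.151) / 0.03790 = 0.7659 / 0.03790 = 20.21 h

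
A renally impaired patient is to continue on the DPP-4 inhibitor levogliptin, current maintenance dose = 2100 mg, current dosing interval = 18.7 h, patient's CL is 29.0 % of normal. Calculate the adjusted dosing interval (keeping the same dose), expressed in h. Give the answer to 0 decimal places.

64 h

To keep the same average steady-state level, dosing rate must scale with clearance.
CL ratio = 29.0 / 100 = 0.2900
New interval (same dose) = 18.7 / 0.2900 = 64.48 h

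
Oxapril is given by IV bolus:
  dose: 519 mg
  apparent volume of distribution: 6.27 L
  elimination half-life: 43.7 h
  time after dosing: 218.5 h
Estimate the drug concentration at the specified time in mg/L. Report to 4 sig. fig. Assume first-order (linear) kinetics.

C₀ = Dose / Vd = 519.0 / 6.27 = 82.78 mg/L
k = ln2 / t½ = 0.693147 / 43.7 = 0.01586 h⁻¹
t / t½ = 218.5 / 43.7 = 5 half-lives
C = C₀ × (1/2)^5 = 82.78 × 0.03125 = 2.587 mg/L

2.587 mg/L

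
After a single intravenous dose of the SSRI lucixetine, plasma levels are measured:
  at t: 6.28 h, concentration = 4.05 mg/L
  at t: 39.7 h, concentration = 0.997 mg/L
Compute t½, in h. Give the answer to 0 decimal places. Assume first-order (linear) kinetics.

17 h

k = ln(C₁/C₂) / (t₂ − t₁) = ln(4.05/0.997) / (39.7 − 6.28)
  = 1.402 / 33.42 = 0.04195 h⁻¹
t½ = ln2 / k = 0.693147 / 0.04195 = 16.52 h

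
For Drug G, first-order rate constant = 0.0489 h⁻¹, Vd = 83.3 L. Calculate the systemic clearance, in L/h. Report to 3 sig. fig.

CL = k × Vd = 0.0489 × 83.3 = 4.073 L/h

4.07 L/h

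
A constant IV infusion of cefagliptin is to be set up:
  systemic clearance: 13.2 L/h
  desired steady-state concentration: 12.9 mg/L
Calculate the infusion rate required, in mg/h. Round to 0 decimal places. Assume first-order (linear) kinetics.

At steady state, infusion rate R₀ = Css × CL = 12.9 × 13.20 = 170.3 mg/h

170 mg/h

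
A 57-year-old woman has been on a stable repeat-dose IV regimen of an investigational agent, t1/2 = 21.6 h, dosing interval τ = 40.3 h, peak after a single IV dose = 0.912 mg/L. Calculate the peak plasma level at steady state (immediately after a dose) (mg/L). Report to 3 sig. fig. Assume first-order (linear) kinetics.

1.26 mg/L

k = ln2 / t½ = 0.693147 / 21.6 = 0.03209 h⁻¹
e^(−kτ) = e^(−0.03209 × 40.3) = 0.2744
Accumulation ratio R = 1 / (1 − e^(−kτ)) = 1 / (1 − 0.2744) = 1.378
Steady-state peak = C₀ × R = 0.912 × 1.378 = 1.257 mg/L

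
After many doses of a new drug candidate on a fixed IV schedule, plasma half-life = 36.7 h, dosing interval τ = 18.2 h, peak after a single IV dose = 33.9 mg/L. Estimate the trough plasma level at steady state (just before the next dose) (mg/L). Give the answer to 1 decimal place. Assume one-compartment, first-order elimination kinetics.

k = ln2 / t½ = 0.693147 / 36.7 = 0.01889 h⁻¹
e^(−kτ) = e^(−0.01889 × 18.2) = 0.7091
Accumulation ratio R = 1 / (1 − e^(−kτ)) = 1 / (1 − 0.7091) = 3.438
Steady-state trough = C₀ × R × e^(−kτ) = 33.9 × 3.438 × 0.7091 = 82.64 mg/L

82.6 mg/L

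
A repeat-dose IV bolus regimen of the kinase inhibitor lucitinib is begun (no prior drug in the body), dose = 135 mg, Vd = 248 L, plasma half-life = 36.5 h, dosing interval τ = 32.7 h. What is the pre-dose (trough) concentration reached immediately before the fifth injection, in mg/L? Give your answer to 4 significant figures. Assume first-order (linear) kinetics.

C₀ per dose = Dose / Vd = 135 / 248 = 0.5444 mg/L
k = ln2 / t½ = 0.693147 / 36.5 = 0.01899 h⁻¹
Fraction remaining after one interval: r = e^(−kτ) = e^(−0.01899 × 32.7) = 0.5374
Before dose 5, 4 doses have been given (aged 1τ, 2τ, 3τ, 4τ).
C_trough = C₀ × (r + r² + … + r^4) = C₀ × r(1−r^4)/(1−r)
        = 0.5444 × 0.5374 × (1 − 0.08340) / (1 − 0.5374) = 0.5797 mg/L

0.5797 mg/L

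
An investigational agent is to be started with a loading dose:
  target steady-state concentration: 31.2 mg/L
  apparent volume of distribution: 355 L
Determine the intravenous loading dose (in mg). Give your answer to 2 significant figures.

LD = Css × Vd = 31.2 × 355 = 11080 mg

11000 mg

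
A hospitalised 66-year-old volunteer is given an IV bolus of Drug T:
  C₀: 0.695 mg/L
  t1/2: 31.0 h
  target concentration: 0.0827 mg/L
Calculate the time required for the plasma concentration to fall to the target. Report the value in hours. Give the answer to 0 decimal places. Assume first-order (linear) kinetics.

95 h

k = ln2 / t½ = 0.693147 / 31.0 = 0.02236 h⁻¹
t = ln(C₀ / C) / k = ln(0.6950 / 0.0827) / 0.02236
  = ln(8.404) / 0.02236 = 2.129 / 0.02236 = 95.21 h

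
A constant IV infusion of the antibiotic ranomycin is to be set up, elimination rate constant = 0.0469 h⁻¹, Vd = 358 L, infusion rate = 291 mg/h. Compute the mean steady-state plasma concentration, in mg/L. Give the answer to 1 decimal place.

CL = k × Vd = 0.04690 × 358 = 16.79 L/h
At steady state Css = R₀ / CL = 291 / 16.79 = 17.33 mg/L

17.3 mg/L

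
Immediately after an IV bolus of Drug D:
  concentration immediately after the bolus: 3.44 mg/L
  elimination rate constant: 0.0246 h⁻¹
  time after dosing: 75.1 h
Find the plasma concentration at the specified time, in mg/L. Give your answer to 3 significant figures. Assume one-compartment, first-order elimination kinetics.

C = C₀ · e^(−k·t) = 3.440 × e^(−0.02460 × 75.1)
  = 3.440 × 0.1576 = 0.5421 mg/L

0.542 mg/L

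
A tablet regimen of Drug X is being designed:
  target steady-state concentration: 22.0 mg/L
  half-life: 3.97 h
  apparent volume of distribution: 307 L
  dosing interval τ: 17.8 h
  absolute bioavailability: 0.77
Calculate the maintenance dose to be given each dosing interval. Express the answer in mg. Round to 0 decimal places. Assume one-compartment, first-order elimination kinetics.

27260 mg

k = ln2 / t½ = 0.693147 / 3.97 = 0.1746 h⁻¹
CL = k × Vd = 0.1746 × 307 = 53.60 L/h
At steady state, F × (Dose/τ) = Css × CL.
Dose = Css × CL × τ / F = 22.0 × 53.60 × 17.8 / 0.77 = 27260 mg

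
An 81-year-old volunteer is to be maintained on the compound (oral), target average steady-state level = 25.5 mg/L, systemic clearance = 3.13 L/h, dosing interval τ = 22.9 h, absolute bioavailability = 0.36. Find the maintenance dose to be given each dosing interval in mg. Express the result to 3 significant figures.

5080 mg

At steady state, F × (Dose/τ) = Css × CL.
Dose = Css × CL × τ / F = 25.5 × 3.130 × 22.9 / 0.36 = 5077 mg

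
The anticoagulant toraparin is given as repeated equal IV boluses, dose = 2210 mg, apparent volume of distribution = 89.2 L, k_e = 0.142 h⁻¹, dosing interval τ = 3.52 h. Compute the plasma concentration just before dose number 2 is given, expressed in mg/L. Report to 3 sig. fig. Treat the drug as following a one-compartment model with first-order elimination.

15.0 mg/L

C₀ per dose = Dose / Vd = 2210 / 89.2 = 24.78 mg/L
Fraction remaining after one interval: r = e^(−kτ) = e^(−0.1420 × 3.52) = 0.6066
Before dose 2, 1 dose has been given (aged 1τ).
C_trough = C₀ × r = 24.78 × 0.6066 = 15.03 mg/L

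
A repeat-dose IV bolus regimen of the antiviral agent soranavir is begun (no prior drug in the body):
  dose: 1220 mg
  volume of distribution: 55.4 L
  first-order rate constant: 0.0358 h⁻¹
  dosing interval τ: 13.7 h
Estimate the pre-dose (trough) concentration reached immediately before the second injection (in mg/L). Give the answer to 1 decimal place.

C₀ per dose = Dose / Vd = 1220 / 55.4 = 22.02 mg/L
Fraction remaining after one interval: r = e^(−kτ) = e^(−0.03580 × 13.7) = 0.6123
Before dose 2, 1 dose has been given (aged 1τ).
C_trough = C₀ × r = 22.02 × 0.6123 = 13.48 mg/L

13.5 mg/L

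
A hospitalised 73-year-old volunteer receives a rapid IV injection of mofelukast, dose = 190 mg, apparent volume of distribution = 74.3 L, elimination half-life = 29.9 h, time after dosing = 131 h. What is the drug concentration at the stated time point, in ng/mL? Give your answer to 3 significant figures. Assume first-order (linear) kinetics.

123 ng/mL

C₀ = Dose / Vd = 190.0 / 74.3 = 2.557 mg/L
k = ln2 / t½ = 0.693147 / 29.9 = 0.02318 h⁻¹
C = C₀ · e^(−k·t) = 2.557 × e^(−0.02318 × 131)
  = 2.557 × 0.04800 = 0.1227 mg/L
Convert: 0.1227 mg/L × 1000 = 122.7 ng/mL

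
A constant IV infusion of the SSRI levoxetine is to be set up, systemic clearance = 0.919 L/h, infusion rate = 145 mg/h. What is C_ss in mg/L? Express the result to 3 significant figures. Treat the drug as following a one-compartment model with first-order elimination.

158 mg/L

At steady state Css = R₀ / CL = 145 / 0.9190 = 157.8 mg/L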